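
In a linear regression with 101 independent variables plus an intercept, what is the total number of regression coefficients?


Each predictor gets one coefficient, plus one intercept.
Total parameters = 101 + 1 = 102.

102


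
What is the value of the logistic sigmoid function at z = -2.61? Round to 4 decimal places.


exp(2.6100) = 13.5991.
1 + exp(-z) = 14.5991.
sigmoid = 1/14.5991 = 0.0685.

0.0685


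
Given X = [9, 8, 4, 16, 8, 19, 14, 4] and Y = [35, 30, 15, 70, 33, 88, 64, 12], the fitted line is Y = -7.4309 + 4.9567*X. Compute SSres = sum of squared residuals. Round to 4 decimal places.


Compute predicted values, then residuals = yi - yhat_i.
Residuals: [-2.1794, -2.2227, 2.6041, -1.8763, 0.7773, 1.2536, 2.0371, -0.3959].
SSres = sum(residual^2) = 26.4742.

26.4742


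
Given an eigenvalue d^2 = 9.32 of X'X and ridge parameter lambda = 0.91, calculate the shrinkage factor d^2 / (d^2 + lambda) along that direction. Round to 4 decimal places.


Compute the denominator: 9.32 + 0.91 = 10.2300.
Shrinkage factor = 9.32 / 10.2300 = 0.9110.

0.9110


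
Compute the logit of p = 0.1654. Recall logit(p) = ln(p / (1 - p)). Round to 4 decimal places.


The odds are p/(1-p) = 0.1654 / 0.8346 = 0.1982.
logit(p) = ln(0.1982) = -1.6186.

-1.6186


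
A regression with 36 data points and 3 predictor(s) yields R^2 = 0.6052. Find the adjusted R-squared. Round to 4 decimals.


Adjusted R^2 = 1 - (1 - R^2) * (n-1)/(n-p-1).
(1 - R^2) = 0.3948.
(n-1)/(n-p-1) = 35/32.
(1 - R^2) * (n-1) = 0.3948 * 35 = 13.8180.
Divide by (n-p-1): 13.8180 / 32 = 0.4318.
Adj R^2 = 1 - 0.4318 = 0.5682.

0.5682


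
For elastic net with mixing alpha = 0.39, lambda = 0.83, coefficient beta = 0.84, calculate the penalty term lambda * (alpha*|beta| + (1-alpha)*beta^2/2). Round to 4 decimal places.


Compute:
L1 = 0.39 * 0.84 = 0.3276.
L2 = 0.61 * 0.84^2 / 2 = 0.2152.
Penalty = 0.83 * (0.3276 + 0.2152) = 0.4505.

0.4505


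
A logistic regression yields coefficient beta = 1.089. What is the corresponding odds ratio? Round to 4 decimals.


exp(1.089) = 2.9713.
So the odds ratio is 2.9713.

2.9713


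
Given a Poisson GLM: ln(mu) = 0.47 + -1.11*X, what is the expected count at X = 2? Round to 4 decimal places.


eta = 0.47 + -1.11 * 2 = -1.7500.
mu = exp(-1.7500) = 0.1738.

0.1738


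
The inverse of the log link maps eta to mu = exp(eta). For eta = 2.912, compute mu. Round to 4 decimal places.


mu = exp(eta) = exp(2.912).
= 18.3935.

18.3935


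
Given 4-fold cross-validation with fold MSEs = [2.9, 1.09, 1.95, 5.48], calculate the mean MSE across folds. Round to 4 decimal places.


Sum of fold MSEs = 11.4200.
Average = 11.4200 / 4 = 2.8550.

2.8550


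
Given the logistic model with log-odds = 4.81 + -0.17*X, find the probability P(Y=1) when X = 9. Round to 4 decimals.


Compute z = 4.81 + (-0.17)(9) = 3.2800.
exp(-z) = 0.0376.
P = 1/(1 + 0.0376) = 0.9637.

0.9637


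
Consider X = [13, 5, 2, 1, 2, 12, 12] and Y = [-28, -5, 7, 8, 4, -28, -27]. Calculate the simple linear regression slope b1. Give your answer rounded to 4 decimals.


The sample means are xbar = 6.7143 and ybar = -9.8571.
Compute S_xx = 175.4286 and S_xy = -555.7143.
Slope b1 = S_xy / S_xx = -555.7143 / 175.4286 = -3.1678.

-3.1678


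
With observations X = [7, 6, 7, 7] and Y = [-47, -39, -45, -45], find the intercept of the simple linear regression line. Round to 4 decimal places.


Compute b1 = -6.6667 from the OLS formula.
With xbar = 6.7500 and ybar = -44.0000, the intercept is:
b0 = -44.0000 - -6.6667 * 6.7500 = 1.0000.

1.0000


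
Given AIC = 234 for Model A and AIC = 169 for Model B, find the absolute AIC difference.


Compute |234 - 169| = 65.
Model B has the smaller AIC.

65


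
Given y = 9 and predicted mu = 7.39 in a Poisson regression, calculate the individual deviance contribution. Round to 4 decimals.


y/mu = 9/7.39 = 1.217862 (approx.), and ln(9/7.39) = 0.197097.
y * ln(y/mu) = 9 * 0.197097 = 1.773873.
y - mu = 1.61.
D = 2 * (1.773873 - 1.61) = 0.327746, which rounds to 0.3277.

0.3277


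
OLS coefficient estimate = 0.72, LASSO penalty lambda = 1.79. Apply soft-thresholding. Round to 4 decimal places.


Absolute value: |0.72| = 0.72.
Compare to lambda = 1.79.
Since |beta| <= lambda, the coefficient is set to 0.

0.0000


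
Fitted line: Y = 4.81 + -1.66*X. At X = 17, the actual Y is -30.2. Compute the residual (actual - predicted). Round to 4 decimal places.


Compute yhat = 4.81 + (-1.66)(17) = -23.4100.
Residual = actual - predicted = -30.2 - -23.4100 = -6.7900.

-6.7900


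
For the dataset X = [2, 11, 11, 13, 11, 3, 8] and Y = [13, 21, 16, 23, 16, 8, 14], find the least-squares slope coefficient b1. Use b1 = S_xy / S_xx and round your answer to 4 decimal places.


The sample means are xbar = 8.4286 and ybar = 15.8571.
Compute S_xx = 111.7143 and S_xy = 108.4286.
Slope b1 = S_xy / S_xx = 108.4286 / 111.7143 = 0.9706.

0.9706


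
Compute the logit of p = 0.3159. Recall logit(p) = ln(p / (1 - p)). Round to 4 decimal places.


The odds are p/(1-p) = 0.3159 / 0.6841 = 0.4618.
logit(p) = ln(0.4618) = -0.7727.

-0.7727


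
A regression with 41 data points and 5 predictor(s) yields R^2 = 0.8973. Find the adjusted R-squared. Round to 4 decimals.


Adjusted R^2 = 1 - (1 - R^2) * (n-1)/(n-p-1).
(1 - R^2) = 0.1027.
(n-1)/(n-p-1) = 40/35.
(1 - R^2) * (n-1) = 0.1027 * 40 = 4.1080.
Divide by (n-p-1): 4.1080 / 35 = 0.1174.
Adj R^2 = 1 - 0.1174 = 0.8826.

0.8826


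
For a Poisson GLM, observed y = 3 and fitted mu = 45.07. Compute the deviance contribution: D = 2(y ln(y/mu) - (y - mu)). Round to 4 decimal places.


y/mu = 3/45.07 = 0.066563 (approx.), and ln(3/45.07) = -2.709605.
y * ln(y/mu) = 3 * -2.709605 = -8.128815.
y - mu = -42.07.
D = 2 * (-8.128815 - -42.07) = 67.882370, which rounds to 67.8824.

67.8824


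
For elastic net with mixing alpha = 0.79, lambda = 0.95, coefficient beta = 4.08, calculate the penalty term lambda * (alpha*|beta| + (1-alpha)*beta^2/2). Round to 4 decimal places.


alpha * |beta| = 0.79 * 4.08 = 3.2232.
(1-alpha) * beta^2/2 = 0.21 * 16.6464/2 = 1.7479.
Total = 0.95 * (3.2232 + 1.7479) = 4.7225.

4.7225


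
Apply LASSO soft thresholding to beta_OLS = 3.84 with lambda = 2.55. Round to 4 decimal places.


|beta_OLS| = 3.84.
lambda = 2.55.
Since |beta| > lambda, coefficient = sign(beta)*(|beta| - lambda) = 1.2900.
Result = 1.2900.

1.2900


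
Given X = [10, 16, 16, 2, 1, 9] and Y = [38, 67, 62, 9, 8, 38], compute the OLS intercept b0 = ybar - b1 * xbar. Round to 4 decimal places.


The slope is b1 = 3.8396.
Sample means are xbar = 9.0000 and ybar = 37.0000.
Intercept: b0 = 37.0000 - (3.8396)(9.0000) = 2.4434.

2.4434


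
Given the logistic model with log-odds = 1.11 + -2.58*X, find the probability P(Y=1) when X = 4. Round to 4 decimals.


Compute z = 1.11 + (-2.58)(4) = -9.2100.
exp(-z) = 9996.5969.
P = 1/(1 + 9996.5969) = 0.0001.

0.0001


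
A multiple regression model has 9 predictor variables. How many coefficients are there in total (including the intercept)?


Each predictor gets one coefficient, plus one intercept.
Total parameters = 9 + 1 = 10.

10


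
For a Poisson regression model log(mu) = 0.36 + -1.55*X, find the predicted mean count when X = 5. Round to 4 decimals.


Compute eta = 0.36 + -1.55 * 5 = -7.3900.
Apply inverse link: mu = e^-7.3900 = 0.0006.

0.0006


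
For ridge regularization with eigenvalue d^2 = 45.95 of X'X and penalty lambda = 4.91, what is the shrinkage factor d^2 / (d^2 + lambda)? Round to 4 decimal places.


Denominator = d^2 + lambda = 45.95 + 4.91 = 50.8600.
Shrinkage = 45.95 / 50.8600 = 0.9035.

0.9035


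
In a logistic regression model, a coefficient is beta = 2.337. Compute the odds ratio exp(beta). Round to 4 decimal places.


exp(2.337) = 10.3501.
So the odds ratio is 10.3501.

10.3501


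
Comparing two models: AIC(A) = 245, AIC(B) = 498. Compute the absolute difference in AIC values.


Compute |245 - 498| = 253.
Model A has the smaller AIC.

253


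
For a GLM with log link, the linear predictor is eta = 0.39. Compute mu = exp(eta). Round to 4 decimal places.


mu = exp(eta) = exp(0.39).
= 1.4770.

1.4770


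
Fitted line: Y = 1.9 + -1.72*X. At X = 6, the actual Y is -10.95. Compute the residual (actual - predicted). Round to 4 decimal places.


Compute yhat = 1.9 + (-1.72)(6) = -8.4200.
Residual = actual - predicted = -10.95 - -8.4200 = -2.5300.

-2.5300


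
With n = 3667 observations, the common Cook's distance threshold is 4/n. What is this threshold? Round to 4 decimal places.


Using the rule of thumb:
Threshold = 4 / 3667 = 0.0011.

0.0011


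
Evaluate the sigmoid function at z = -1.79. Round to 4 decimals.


exp(1.7900) = 5.9895.
1 + exp(-z) = 6.9895.
sigmoid = 1/6.9895 = 0.1431.

0.1431


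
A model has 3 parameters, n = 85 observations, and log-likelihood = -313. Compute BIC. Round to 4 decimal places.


k * ln(n) = 3 * ln(85) = 3 * 4.442651 = 13.327953.
-2 * loglik = -2 * (-313) = 626.
BIC = 13.327953 + 626 = 639.327953, which rounds to 639.3280.

639.3280


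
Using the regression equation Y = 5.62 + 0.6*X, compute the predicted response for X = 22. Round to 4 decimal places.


Predicted value:
Y = 5.62 + (0.6)(22) = 5.62 + 13.2000 = 18.8200.

18.8200


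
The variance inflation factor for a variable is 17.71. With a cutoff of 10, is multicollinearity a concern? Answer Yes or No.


The threshold is 10.
VIF = 17.71 is >= 10.
Multicollinearity indication: Yes.

Yes


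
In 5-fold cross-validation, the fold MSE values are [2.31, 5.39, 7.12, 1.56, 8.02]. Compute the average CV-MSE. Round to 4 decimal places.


Add all fold MSEs: 24.4000.
Divide by k = 5: 24.4000/5 = 4.8800.

4.8800


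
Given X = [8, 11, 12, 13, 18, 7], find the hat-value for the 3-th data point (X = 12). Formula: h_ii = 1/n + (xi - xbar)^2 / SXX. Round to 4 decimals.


n = 6, xbar = 11.5000.
SXX = sum((xi - xbar)^2) = 77.5000.
h = 1/6 + (12 - 11.5000)^2 / 77.5000 = 0.1699.

0.1699


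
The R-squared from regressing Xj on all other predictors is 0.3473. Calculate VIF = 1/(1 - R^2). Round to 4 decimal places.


Denominator: 1 - 0.3473 = 0.6527.
VIF = 1 / 0.6527 = 1.5321.

1.5321


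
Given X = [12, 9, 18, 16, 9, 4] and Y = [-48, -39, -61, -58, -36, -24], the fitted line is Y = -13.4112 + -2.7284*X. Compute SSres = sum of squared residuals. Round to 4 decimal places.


Compute predicted values, then residuals = yi - yhat_i.
Residuals: [-1.8480, -1.0332, 1.5224, -0.9344, 1.9668, 0.3248].
SSres = sum(residual^2) = 11.6472.

11.6472


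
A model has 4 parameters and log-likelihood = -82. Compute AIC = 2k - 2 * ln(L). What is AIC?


Compute:
2k = 2*4 = 8.
-2*loglik = -2*(-82) = 164.
AIC = 8 + 164 = 172.

172


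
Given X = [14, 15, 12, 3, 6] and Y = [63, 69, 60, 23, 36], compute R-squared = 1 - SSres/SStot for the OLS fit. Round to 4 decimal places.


After computing the OLS fit (b0=12.7455, b1=3.7455):
SSres = 11.6727, SStot = 1554.8000.
R^2 = 1 - 11.6727/1554.8000 = 0.9925.

0.9925


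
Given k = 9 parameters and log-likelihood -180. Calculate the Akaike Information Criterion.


AIC = 2k - 2*loglik = 2(9) - 2(-180).
= 18 + 360 = 378.

378


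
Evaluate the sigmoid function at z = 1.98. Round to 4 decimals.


Compute exp(-1.9800) = 0.1381.
Sigmoid = 1 / (1 + 0.1381) = 1 / 1.1381 = 0.8787.

0.8787


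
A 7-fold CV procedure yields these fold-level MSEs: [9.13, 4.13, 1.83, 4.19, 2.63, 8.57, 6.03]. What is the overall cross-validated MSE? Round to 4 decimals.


Add all fold MSEs: 36.5100.
Divide by k = 7: 36.5100/7 = 5.2157.

5.2157


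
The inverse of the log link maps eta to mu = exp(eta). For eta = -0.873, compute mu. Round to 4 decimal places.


The inverse log link gives:
mu = exp(-0.873) = 0.4177.

0.4177


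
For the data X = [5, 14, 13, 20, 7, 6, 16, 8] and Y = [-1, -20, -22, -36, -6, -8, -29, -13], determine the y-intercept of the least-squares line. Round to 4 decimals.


First find the slope: b1 = -2.1824.
Means: xbar = 11.1250, ybar = -16.8750.
b0 = ybar - b1 * xbar = -16.8750 - -2.1824 * 11.1250 = 7.4045.

7.4045


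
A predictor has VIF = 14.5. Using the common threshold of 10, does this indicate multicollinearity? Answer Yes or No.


Compare VIF = 14.5 to the threshold of 10.
14.5 >= 10, so the answer is Yes.

Yes


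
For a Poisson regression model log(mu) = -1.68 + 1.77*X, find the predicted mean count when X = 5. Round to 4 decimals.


eta = -1.68 + 1.77 * 5 = 7.1700.
mu = exp(7.1700) = 1299.8446.

1299.8446


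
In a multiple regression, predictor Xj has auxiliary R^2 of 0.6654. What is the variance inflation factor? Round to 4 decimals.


Denominator: 1 - 0.6654 = 0.3346.
VIF = 1 / 0.3346 = 2.9886.

2.9886


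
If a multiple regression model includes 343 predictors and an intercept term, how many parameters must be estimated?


Total coefficients = number of predictors + 1 (for the intercept).
= 343 + 1 = 344.

344


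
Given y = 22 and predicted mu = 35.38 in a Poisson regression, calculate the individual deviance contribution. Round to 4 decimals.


Compute y*ln(y/mu) = 22*ln(22/35.38) = 22*-0.475104 = -10.452288.
y - mu = -13.38.
D = 2*(-10.452288 - (-13.38)) = 5.855424, which rounds to 5.8554.

5.8554


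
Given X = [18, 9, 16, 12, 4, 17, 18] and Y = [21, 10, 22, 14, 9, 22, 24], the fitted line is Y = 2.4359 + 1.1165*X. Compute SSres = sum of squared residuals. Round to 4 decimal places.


For each point, residual = actual - predicted.
Residuals: [-1.5329, -2.4844, 1.7001, -1.8339, 2.0981, 0.5836, 1.4671].
Sum of squared residuals = 21.6705.

21.6705


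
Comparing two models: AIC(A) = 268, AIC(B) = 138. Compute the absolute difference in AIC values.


|AIC_A - AIC_B| = |268 - 138| = 130.
Model B is preferred (lower AIC).

130


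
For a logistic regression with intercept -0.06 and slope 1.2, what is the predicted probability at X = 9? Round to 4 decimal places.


Linear predictor: z = -0.06 + 1.2 * 9 = 10.7400.
P = 1/(1 + exp(-10.7400)) = 1/(1 + 0.0000) = 1.0000.

1.0000


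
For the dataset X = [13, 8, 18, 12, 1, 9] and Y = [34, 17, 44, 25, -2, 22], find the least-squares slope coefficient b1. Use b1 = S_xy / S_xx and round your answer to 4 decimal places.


The sample means are xbar = 10.1667 and ybar = 23.3333.
Compute S_xx = 162.8333 and S_xy = 442.6667.
Slope b1 = S_xy / S_xx = 442.6667 / 162.8333 = 2.7185.

2.7185


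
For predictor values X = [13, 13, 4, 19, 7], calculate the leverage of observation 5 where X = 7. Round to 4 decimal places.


n = 5, xbar = 11.2000.
SXX = sum((xi - xbar)^2) = 136.8000.
h = 1/5 + (7 - 11.2000)^2 / 136.8000 = 0.3289.

0.3289


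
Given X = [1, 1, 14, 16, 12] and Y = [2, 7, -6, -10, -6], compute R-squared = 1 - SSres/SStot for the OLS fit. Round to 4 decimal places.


After computing the OLS fit (b0=5.4402, b1=-0.9137):
SSres = 15.2287, SStot = 191.2000.
R^2 = 1 - 15.2287/191.2000 = 0.9204.

0.9204


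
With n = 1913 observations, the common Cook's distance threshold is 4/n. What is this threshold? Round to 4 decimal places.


The threshold is 4/n.
4/1913 = 0.0021.

0.0021


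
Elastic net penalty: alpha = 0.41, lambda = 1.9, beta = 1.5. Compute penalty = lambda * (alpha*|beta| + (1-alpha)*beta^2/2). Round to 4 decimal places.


alpha * |beta| = 0.41 * 1.5 = 0.6150.
(1-alpha) * beta^2/2 = 0.59 * 2.2500/2 = 0.6638.
Total = 1.9 * (0.6150 + 0.6638) = 2.4296.

2.4296


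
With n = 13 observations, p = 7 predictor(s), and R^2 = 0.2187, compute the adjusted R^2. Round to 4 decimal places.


Adjusted R^2 = 1 - (1 - R^2) * (n-1)/(n-p-1).
(1 - R^2) = 0.7813.
(n-1)/(n-p-1) = 12/5.
(1 - R^2) * (n-1) = 0.7813 * 12 = 9.3756.
Divide by (n-p-1): 9.3756 / 5 = 1.8751.
Adj R^2 = 1 - 1.8751 = -0.8751.

-0.8751


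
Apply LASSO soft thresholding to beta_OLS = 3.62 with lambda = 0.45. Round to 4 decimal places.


|beta_OLS| = 3.62.
lambda = 0.45.
Since |beta| > lambda, coefficient = sign(beta)*(|beta| - lambda) = 3.1700.
Result = 3.1700.

3.1700


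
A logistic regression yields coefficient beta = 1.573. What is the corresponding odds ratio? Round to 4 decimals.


Odds ratio = exp(beta) = exp(1.573).
= 4.8211.

4.8211


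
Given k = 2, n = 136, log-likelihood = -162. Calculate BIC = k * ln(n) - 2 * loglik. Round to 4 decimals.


ln(136) = 4.912655.
k * ln(n) = 2 * 4.912655 = 9.825310.
-2L = 324.
BIC = 9.825310 + 324 = 333.825310, which rounds to 333.8253.

333.8253


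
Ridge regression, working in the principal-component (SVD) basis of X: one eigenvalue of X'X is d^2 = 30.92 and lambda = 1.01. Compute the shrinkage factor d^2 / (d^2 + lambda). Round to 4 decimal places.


Compute the denominator: 30.92 + 1.01 = 31.9300.
Shrinkage factor = 30.92 / 31.9300 = 0.9684.

0.9684


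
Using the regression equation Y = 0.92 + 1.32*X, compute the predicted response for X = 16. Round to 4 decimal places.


Plug X = 16 into Y = 0.92 + 1.32*X:
Y = 0.92 + 21.1200 = 22.0400.

22.0400


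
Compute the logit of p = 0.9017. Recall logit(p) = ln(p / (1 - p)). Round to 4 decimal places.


Compute the odds: 0.9017/0.0983 = 9.1729.
Take the natural log: ln(9.1729) = 2.2163.

2.2163


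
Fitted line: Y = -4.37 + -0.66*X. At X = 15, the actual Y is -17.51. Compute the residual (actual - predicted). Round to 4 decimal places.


Predicted = -4.37 + -0.66 * 15 = -14.2700.
Residual = -17.51 - -14.2700 = -3.2400.

-3.2400


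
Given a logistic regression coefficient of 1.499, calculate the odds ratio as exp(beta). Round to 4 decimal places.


exp(1.499) = 4.4772.
So the odds ratio is 4.4772.

4.4772


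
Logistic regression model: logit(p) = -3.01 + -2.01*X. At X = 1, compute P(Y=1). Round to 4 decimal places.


Compute z = -3.01 + (-2.01)(1) = -5.0200.
exp(-z) = 151.4113.
P = 1/(1 + 151.4113) = 0.0066.

0.0066


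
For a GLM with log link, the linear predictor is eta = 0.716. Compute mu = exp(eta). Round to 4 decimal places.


Apply the inverse link:
mu = e^0.716 = 2.0462.

2.0462


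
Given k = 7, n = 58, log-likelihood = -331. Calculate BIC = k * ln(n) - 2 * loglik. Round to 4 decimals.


k * ln(n) = 7 * ln(58) = 7 * 4.060443 = 28.423101.
-2 * loglik = -2 * (-331) = 662.
BIC = 28.423101 + 662 = 690.423101, which rounds to 690.4231.

690.4231


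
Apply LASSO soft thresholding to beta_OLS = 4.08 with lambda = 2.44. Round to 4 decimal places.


Check: |4.08| = 4.08 vs lambda = 2.44.
Since |beta| > lambda, coefficient = sign(beta)*(|beta| - lambda) = 1.6400.
Soft-thresholded coefficient = 1.6400.

1.6400


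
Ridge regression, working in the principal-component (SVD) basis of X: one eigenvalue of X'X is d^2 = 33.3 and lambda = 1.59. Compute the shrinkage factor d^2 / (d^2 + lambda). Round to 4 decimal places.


Compute the denominator: 33.3 + 1.59 = 34.8900.
Shrinkage factor = 33.3 / 34.8900 = 0.9544.

0.9544


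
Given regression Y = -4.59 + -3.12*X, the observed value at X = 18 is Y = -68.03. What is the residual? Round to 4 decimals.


Compute yhat = -4.59 + (-3.12)(18) = -60.7500.
Residual = actual - predicted = -68.03 - -60.7500 = -7.2800.

-7.2800


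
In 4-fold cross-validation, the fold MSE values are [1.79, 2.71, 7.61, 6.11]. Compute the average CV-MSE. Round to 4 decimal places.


Add all fold MSEs: 18.2200.
Divide by k = 4: 18.2200/4 = 4.5550.

4.5550


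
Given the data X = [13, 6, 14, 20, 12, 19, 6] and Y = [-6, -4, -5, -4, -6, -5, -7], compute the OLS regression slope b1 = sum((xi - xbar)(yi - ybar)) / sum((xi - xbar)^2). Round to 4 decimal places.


Calculate xbar = 12.8571, ybar = -5.2857.
S_xx = 184.8571, S_xy = 14.7143.
Using b1 = S_xy / S_xx = 14.7143 / 184.8571, we get b1 = 0.0796.

0.0796


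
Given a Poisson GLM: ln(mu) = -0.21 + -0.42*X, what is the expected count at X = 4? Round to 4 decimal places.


eta = -0.21 + -0.42 * 4 = -1.8900.
mu = exp(-1.8900) = 0.1511.

0.1511


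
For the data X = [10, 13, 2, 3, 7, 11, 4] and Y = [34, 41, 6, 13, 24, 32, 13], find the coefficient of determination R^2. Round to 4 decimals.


Fit the OLS line: b0 = 1.9124, b1 = 2.9923.
SSres = 22.8505.
SStot = 1015.4286.
R^2 = 1 - 22.8505/1015.4286 = 0.9775.

0.9775


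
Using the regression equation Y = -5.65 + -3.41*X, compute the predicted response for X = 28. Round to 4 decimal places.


Predicted value:
Y = -5.65 + (-3.41)(28) = -5.65 + -95.4800 = -101.1300.

-101.1300


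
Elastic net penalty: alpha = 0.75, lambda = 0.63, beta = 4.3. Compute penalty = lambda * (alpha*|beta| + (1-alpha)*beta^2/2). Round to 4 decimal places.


L1 component = 0.75 * |4.3| = 3.2250.
L2 component = 0.25 * 4.3^2 / 2 = 2.3113.
Penalty = 0.63 * (3.2250 + 2.3113) = 0.63 * 5.5363 = 3.4878.

3.4878


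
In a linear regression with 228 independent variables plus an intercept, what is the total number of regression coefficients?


Including the intercept, the model has 228 predictor coefficients + 1 intercept.
Total = 229.

229


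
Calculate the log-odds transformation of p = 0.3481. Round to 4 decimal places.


Compute the odds: 0.3481/0.6519 = 0.5340.
Take the natural log: ln(0.5340) = -0.6274.

-0.6274


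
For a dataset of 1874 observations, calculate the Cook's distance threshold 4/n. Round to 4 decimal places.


Using the rule of thumb:
Threshold = 4 / 1874 = 0.0021.

0.0021


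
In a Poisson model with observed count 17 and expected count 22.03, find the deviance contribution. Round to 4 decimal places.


Compute y*ln(y/mu) = 17*ln(17/22.03) = 17*-0.259192 = -4.406264.
y - mu = -5.03.
D = 2*(-4.406264 - (-5.03)) = 1.247472, which rounds to 1.2475.

1.2475


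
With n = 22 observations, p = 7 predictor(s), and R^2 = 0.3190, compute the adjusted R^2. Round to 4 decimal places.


Adjusted R^2 = 1 - (1 - R^2) * (n-1)/(n-p-1).
(1 - R^2) = 0.6810.
(n-1)/(n-p-1) = 21/14.
(1 - R^2) * (n-1) = 0.6810 * 21 = 14.3010.
Divide by (n-p-1): 14.3010 / 14 = 1.0215.
Adj R^2 = 1 - 1.0215 = -0.0215.

-0.0215


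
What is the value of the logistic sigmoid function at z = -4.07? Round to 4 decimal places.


First, exp(4.0700) = 58.5570.
Then sigma(z) = 1/(1 + 58.5570) = 0.0168.

0.0168


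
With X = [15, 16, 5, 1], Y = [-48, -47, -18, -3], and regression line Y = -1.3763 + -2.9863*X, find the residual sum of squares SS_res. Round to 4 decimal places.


Compute predicted values, then residuals = yi - yhat_i.
Residuals: [-1.8292, 2.1571, -1.6922, 1.3626].
SSres = sum(residual^2) = 12.7193.

12.7193


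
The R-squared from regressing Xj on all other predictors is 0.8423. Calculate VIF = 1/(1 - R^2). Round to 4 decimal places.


Using VIF = 1/(1 - R^2_j):
1 - 0.8423 = 0.1577.
VIF = 6.3412.

6.3412


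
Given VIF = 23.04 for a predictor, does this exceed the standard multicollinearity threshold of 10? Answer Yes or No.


Check: VIF = 23.04 vs threshold = 10.
Since 23.04 >= 10, the answer is Yes.

Yes


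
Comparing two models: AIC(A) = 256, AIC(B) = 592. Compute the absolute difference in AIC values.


Compute |256 - 592| = 336.
Model A has the smaller AIC.

336


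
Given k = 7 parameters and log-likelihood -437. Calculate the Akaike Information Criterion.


AIC = 2k - 2*loglik = 2(7) - 2(-437).
= 14 + 874 = 888.

888


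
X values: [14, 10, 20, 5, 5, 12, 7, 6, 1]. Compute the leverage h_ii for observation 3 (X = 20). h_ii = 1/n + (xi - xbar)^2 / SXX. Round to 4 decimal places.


Compute xbar = 8.8889 with n = 9 observations.
SXX = 264.8889.
Leverage = 1/9 + (20 - 8.8889)^2/264.8889 = 0.5772.

0.5772


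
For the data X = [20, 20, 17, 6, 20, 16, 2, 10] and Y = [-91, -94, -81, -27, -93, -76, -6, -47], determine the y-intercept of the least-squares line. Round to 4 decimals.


First find the slope: b1 = -4.7883.
Means: xbar = 13.8750, ybar = -64.3750.
b0 = ybar - b1 * xbar = -64.3750 - -4.7883 * 13.8750 = 2.0631.

2.0631


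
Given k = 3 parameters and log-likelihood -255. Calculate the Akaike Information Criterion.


AIC = 2*3 - 2*(-255).
= 6 + 510 = 516.

516


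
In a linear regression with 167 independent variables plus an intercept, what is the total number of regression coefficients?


Including the intercept, the model has 167 predictor coefficients + 1 intercept.
Total = 168.

168


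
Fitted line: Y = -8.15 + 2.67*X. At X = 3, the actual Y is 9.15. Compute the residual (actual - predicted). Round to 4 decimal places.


Fitted value at X = 3 is yhat = -8.15 + 2.67*3 = -0.1400.
Residual = 9.15 - -0.1400 = 9.2900.

9.2900


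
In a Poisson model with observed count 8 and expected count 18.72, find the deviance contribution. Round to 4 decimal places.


First: ln(8/18.72) = -0.850151.
Then: 8 * -0.850151 = -6.801208.
y - mu = 8 - 18.72 = -10.72.
D = 2(-6.801208 - -10.72) = 7.837584, which rounds to 7.8376.

7.8376


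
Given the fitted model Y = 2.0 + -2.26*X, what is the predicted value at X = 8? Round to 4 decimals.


Predicted value:
Y = 2.0 + (-2.26)(8) = 2.0 + -18.0800 = -16.0800.

-16.0800


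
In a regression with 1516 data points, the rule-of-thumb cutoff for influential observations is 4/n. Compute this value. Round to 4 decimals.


Using the rule of thumb:
Threshold = 4 / 1516 = 0.0026.

0.0026


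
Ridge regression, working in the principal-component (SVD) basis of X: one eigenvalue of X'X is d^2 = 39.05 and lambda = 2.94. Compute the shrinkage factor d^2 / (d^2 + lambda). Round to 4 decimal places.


Compute the denominator: 39.05 + 2.94 = 41.9900.
Shrinkage factor = 39.05 / 41.9900 = 0.9300.

0.9300


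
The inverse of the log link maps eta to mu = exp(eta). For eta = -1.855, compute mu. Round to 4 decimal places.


mu = exp(eta) = exp(-1.855).
= 0.1565.

0.1565


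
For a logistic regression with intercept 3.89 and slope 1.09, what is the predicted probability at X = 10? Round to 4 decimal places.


Linear predictor: z = 3.89 + 1.09 * 10 = 14.7900.
P = 1/(1 + exp(-14.7900)) = 1/(1 + 0.0000) = 1.0000.

1.0000


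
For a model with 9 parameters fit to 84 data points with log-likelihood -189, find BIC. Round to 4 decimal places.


k * ln(n) = 9 * ln(84) = 9 * 4.430817 = 39.877353.
-2 * loglik = -2 * (-189) = 378.
BIC = 39.877353 + 378 = 417.877353, which rounds to 417.8774.

417.8774


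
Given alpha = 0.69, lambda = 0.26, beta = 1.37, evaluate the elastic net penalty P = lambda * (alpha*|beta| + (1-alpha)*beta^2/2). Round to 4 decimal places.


Compute:
L1 = 0.69 * 1.37 = 0.9453.
L2 = 0.31 * 1.37^2 / 2 = 0.2909.
Penalty = 0.26 * (0.9453 + 0.2909) = 0.3214.

0.3214


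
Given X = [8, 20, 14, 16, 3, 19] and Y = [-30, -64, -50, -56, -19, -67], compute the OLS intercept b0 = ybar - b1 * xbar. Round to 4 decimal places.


First find the slope: b1 = -2.8845.
Means: xbar = 13.3333, ybar = -47.6667.
b0 = ybar - b1 * xbar = -47.6667 - -2.8845 * 13.3333 = -9.2067.

-9.2067


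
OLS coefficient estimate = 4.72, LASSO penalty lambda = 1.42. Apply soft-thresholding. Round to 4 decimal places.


|beta_OLS| = 4.72.
lambda = 1.42.
Since |beta| > lambda, coefficient = sign(beta)*(|beta| - lambda) = 3.3000.
Result = 3.3000.

3.3000


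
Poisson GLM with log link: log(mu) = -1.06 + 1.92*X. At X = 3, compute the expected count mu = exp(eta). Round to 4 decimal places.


Compute eta = -1.06 + 1.92 * 3 = 4.7000.
Apply inverse link: mu = e^4.7000 = 109.9472.

109.9472


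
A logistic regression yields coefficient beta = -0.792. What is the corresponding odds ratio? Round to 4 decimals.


Odds ratio = exp(beta) = exp(-0.792).
= 0.4529.

0.4529


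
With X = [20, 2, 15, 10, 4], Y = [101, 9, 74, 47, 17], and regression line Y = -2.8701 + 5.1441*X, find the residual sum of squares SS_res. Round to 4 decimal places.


Compute predicted values, then residuals = yi - yhat_i.
Residuals: [0.9881, 1.5819, -0.2914, -1.5709, -0.7063].
SSres = sum(residual^2) = 6.5302.

6.5302


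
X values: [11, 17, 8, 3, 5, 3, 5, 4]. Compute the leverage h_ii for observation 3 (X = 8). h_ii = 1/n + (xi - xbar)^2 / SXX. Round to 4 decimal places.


Mean of X: xbar = 7.0000.
SXX = 166.0000.
For X = 8: h = 1/8 + (8 - 7.0000)^2/166.0000 = 0.1310.

0.1310


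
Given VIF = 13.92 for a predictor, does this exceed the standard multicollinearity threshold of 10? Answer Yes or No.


Compare VIF = 13.92 to the threshold of 10.
13.92 >= 10, so the answer is Yes.

Yes


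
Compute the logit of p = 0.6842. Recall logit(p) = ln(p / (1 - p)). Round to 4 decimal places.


1 - p = 0.3158.
p/(1-p) = 2.1666.
logit = ln(2.1666) = 0.7731.

0.7731


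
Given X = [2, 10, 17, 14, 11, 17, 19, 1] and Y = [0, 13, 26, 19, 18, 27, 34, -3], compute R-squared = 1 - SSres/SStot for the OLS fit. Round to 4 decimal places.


Fit the OLS line: b0 = -4.6736, b1 = 1.8834.
SSres = 23.5689.
SStot = 1179.5000.
R^2 = 1 - 23.5689/1179.5000 = 0.9800.

0.9800


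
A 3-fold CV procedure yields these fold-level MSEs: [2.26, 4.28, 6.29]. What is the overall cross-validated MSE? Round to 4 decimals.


Add all fold MSEs: 12.8300.
Divide by k = 3: 12.8300/3 = 4.2767.

4.2767


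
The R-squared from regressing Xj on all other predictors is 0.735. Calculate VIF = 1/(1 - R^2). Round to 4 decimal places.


Using VIF = 1/(1 - R^2_j):
1 - 0.735 = 0.265.
VIF = 3.7736.

3.7736


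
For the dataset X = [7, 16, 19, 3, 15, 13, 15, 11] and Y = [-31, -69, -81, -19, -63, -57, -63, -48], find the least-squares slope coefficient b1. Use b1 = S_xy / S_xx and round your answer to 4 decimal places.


The sample means are xbar = 12.3750 and ybar = -53.8750.
Compute S_xx = 189.8750 and S_xy = -742.3750.
Slope b1 = S_xy / S_xx = -742.3750 / 189.8750 = -3.9098.

-3.9098


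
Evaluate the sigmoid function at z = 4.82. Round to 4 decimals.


exp(-4.8200) = 0.0081.
1 + exp(-z) = 1.0081.
sigmoid = 1/1.0081 = 0.9920.

0.9920


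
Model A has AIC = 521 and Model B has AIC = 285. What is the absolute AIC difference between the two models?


|AIC_A - AIC_B| = |521 - 285| = 236.
Model B is preferred (lower AIC).

236


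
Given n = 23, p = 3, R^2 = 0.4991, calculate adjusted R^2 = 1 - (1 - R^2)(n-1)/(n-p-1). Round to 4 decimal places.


Using the formula:
(1 - 0.4991) = 0.5009.
Multiply by 22/19: 0.5009 * 22 = 11.0198, then 11.0198 / 19 = 0.5800.
Adj R^2 = 1 - 0.5800 = 0.4200.

0.4200


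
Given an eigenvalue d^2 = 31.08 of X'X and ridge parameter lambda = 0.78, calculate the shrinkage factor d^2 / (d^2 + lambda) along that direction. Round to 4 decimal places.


d^2 + lambda = 31.08 + 0.78 = 31.8600.
Shrinkage factor = 31.08/31.8600 = 0.9755.

0.9755


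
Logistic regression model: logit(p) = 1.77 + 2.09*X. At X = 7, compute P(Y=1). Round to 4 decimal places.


Compute z = 1.77 + (2.09)(7) = 16.4000.
exp(-z) = 0.0000.
P = 1/(1 + 0.0000) = 1.0000.

1.0000


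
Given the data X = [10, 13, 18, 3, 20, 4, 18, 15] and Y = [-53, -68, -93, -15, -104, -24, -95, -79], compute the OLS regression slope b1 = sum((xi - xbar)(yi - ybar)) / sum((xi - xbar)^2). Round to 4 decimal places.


The sample means are xbar = 12.6250 and ybar = -66.3750.
Compute S_xx = 291.8750 and S_xy = -1500.1250.
Slope b1 = S_xy / S_xx = -1500.1250 / 291.8750 = -5.1396.

-5.1396


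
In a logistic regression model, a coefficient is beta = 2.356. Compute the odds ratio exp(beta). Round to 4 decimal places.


exp(2.356) = 10.5487.
So the odds ratio is 10.5487.

10.5487


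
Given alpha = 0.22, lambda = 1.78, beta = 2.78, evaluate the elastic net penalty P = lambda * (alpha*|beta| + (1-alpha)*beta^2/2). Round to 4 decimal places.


L1 component = 0.22 * |2.78| = 0.6116.
L2 component = 0.78 * 2.78^2 / 2 = 3.0141.
Penalty = 1.78 * (0.6116 + 3.0141) = 1.78 * 3.6257 = 6.4537.

6.4537


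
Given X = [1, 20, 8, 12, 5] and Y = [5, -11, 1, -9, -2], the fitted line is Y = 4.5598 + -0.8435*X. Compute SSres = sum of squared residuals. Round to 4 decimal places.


For each point, residual = actual - predicted.
Residuals: [1.2837, 1.3102, 3.1882, -3.4378, -2.3423].
Sum of squared residuals = 30.8340.

30.8340


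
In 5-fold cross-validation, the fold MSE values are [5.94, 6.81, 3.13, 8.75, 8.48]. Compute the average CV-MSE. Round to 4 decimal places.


Sum of fold MSEs = 33.1100.
Average = 33.1100 / 5 = 6.6220.

6.6220


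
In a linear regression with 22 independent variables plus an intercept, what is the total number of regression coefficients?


Each predictor gets one coefficient, plus one intercept.
Total parameters = 22 + 1 = 23.

23


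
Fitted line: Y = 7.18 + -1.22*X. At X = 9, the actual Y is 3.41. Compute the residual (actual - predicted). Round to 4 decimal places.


Compute yhat = 7.18 + (-1.22)(9) = -3.8000.
Residual = actual - predicted = 3.41 - -3.8000 = 7.2100.

7.2100


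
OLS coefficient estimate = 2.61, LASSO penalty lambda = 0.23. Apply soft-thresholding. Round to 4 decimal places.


|beta_OLS| = 2.61.
lambda = 0.23.
Since |beta| > lambda, coefficient = sign(beta)*(|beta| - lambda) = 2.3800.
Result = 2.3800.

2.3800


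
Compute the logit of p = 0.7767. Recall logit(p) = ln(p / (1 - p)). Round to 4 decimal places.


The odds are p/(1-p) = 0.7767 / 0.2233 = 3.4783.
logit(p) = ln(3.4783) = 1.2465.

1.2465


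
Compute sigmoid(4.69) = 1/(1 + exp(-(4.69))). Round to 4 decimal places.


First, exp(-4.6900) = 0.0092.
Then sigma(z) = 1/(1 + 0.0092) = 0.9909.

0.9909


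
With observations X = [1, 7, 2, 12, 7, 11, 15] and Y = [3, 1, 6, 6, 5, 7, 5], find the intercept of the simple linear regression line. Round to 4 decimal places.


First find the slope: b1 = 0.1350.
Means: xbar = 7.8571, ybar = 4.7143.
b0 = ybar - b1 * xbar = 4.7143 - 0.1350 * 7.8571 = 3.6536.

3.6536


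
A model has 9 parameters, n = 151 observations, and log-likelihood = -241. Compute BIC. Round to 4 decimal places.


k * ln(n) = 9 * ln(151) = 9 * 5.017280 = 45.155520.
-2 * loglik = -2 * (-241) = 482.
BIC = 45.155520 + 482 = 527.155520, which rounds to 527.1555.

527.1555


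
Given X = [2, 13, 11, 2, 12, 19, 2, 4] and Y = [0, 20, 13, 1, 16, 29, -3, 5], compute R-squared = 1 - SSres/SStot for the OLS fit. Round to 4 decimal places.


After computing the OLS fit (b0=-3.7588, b1=1.7088):
SSres = 19.8660, SStot = 880.8750.
R^2 = 1 - 19.8660/880.8750 = 0.9774.

0.9774


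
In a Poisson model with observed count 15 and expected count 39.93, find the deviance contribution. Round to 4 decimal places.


First: ln(15/39.93) = -0.979078.
Then: 15 * -0.979078 = -14.686170.
y - mu = 15 - 39.93 = -24.93.
D = 2(-14.686170 - -24.93) = 20.487660, which rounds to 20.4877.

20.4877


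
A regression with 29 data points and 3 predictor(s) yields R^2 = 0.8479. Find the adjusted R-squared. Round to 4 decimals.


Plug in: Adj R^2 = 1 - (1 - 0.8479) * 28/25.
= 1 - 0.1521 * 28/25
= 1 - 4.2588 / 25
= 1 - 0.1704 = 0.8296.

0.8296


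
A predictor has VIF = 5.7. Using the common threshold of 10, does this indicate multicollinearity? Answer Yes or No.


The threshold is 10.
VIF = 5.7 is < 10.
Multicollinearity indication: No.

No


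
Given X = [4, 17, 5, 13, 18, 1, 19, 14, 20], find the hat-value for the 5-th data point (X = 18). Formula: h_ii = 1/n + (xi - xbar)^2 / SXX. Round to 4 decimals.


n = 9, xbar = 12.3333.
SXX = sum((xi - xbar)^2) = 412.0000.
h = 1/9 + (18 - 12.3333)^2 / 412.0000 = 0.1891.

0.1891


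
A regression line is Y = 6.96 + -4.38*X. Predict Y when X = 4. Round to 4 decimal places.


Substitute X = 4 into the equation:
Y = 6.96 + -4.38 * 4 = 6.96 + -17.5200 = -10.5600.

-10.5600


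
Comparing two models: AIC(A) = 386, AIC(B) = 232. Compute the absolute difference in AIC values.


Compute |386 - 232| = 154.
Model B has the smaller AIC.

154


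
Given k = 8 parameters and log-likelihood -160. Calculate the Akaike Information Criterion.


Compute:
2k = 2*8 = 16.
-2*loglik = -2*(-160) = 320.
AIC = 16 + 320 = 336.

336


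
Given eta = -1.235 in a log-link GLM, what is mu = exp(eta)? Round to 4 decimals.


Apply the inverse link:
mu = e^-1.235 = 0.2908.

0.2908


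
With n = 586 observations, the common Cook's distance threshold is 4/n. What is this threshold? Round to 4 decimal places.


The threshold is 4/n.
4/586 = 0.0068.

0.0068


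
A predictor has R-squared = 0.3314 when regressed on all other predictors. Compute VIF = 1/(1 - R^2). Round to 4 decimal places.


Denominator: 1 - 0.3314 = 0.6686.
VIF = 1 / 0.6686 = 1.4957.

1.4957


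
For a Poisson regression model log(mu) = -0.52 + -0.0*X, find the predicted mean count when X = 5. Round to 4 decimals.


Compute eta = -0.52 + -0.0 * 5 = -0.5200.
Apply inverse link: mu = e^-0.5200 = 0.5945.

0.5945


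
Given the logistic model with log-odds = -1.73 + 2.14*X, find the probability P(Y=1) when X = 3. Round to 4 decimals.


z = -1.73 + 2.14 * 3 = 4.6900.
Sigmoid: P = 1 / (1 + exp(-4.6900)) = 0.9909.

0.9909


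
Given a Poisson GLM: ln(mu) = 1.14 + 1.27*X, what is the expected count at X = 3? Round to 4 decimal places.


Compute eta = 1.14 + 1.27 * 3 = 4.9500.
Apply inverse link: mu = e^4.9500 = 141.1750.

141.1750


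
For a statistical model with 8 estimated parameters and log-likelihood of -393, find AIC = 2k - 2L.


AIC = 2k - 2*loglik = 2(8) - 2(-393).
= 16 + 786 = 802.

802


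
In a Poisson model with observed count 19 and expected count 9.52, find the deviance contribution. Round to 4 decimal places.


y/mu = 19/9.52 = 1.995798 (approx.), and ln(19/9.52) = 0.691044.
y * ln(y/mu) = 19 * 0.691044 = 13.129836.
y - mu = 9.48.
D = 2 * (13.129836 - 9.48) = 7.299672, which rounds to 7.2997.

7.2997


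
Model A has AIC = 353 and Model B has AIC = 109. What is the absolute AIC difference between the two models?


|AIC_A - AIC_B| = |353 - 109| = 244.
Model B is preferred (lower AIC).

244


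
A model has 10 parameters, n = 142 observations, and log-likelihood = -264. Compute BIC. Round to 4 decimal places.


k * ln(n) = 10 * ln(142) = 10 * 4.955827 = 49.558270.
-2 * loglik = -2 * (-264) = 528.
BIC = 49.558270 + 528 = 577.558270, which rounds to 577.5583.

577.5583


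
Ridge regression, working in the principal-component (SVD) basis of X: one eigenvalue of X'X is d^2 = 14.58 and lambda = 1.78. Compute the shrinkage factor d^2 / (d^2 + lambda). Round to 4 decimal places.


d^2 + lambda = 14.58 + 1.78 = 16.3600.
Shrinkage factor = 14.58/16.3600 = 0.8912.

0.8912


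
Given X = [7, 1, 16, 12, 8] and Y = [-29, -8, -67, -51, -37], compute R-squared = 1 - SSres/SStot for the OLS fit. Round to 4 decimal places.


Fit the OLS line: b0 = -3.6025, b1 = -3.9543.
SSres = 8.5347.
SStot = 1991.2000.
R^2 = 1 - 8.5347/1991.2000 = 0.9957.

0.9957


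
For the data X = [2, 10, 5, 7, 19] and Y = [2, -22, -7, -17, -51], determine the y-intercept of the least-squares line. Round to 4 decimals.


The slope is b1 = -3.0851.
Sample means are xbar = 8.6000 and ybar = -19.0000.
Intercept: b0 = -19.0000 - (-3.0851)(8.6000) = 7.5319.

7.5319


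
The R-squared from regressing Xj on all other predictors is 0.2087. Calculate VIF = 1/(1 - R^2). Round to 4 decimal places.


Using VIF = 1/(1 - R^2_j):
1 - 0.2087 = 0.7913.
VIF = 1.2637.

1.2637


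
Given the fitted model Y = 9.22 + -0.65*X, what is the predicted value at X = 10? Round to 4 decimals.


Predicted value:
Y = 9.22 + (-0.65)(10) = 9.22 + -6.5000 = 2.7200.

2.7200


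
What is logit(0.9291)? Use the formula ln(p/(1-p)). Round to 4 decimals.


1 - p = 0.0709.
p/(1-p) = 13.1044.
logit = ln(13.1044) = 2.5729.

2.5729


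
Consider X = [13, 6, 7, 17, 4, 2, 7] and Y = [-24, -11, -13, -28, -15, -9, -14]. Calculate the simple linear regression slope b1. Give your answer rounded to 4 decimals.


Calculate xbar = 8.0000, ybar = -16.2857.
S_xx = 164.0000, S_xy = -209.0000.
Using b1 = S_xy / S_xx = -209.0000 / 164.0000, we get b1 = -1.2744.

-1.2744
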